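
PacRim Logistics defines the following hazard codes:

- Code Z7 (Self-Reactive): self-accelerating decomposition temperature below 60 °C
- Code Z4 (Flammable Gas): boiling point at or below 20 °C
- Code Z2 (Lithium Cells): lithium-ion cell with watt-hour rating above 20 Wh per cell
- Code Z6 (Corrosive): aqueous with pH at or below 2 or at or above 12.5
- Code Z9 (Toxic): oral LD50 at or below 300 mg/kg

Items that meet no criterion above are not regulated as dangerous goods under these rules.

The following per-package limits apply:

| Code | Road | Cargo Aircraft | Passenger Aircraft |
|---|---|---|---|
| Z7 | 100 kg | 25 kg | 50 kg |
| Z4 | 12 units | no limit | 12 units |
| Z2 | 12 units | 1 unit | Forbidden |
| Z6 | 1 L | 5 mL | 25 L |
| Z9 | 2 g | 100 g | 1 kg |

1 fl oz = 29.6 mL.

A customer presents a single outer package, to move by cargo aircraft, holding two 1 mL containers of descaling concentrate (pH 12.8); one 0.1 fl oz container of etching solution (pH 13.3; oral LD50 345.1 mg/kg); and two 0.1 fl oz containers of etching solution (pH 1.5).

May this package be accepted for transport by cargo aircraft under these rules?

With pH 12.8 (≥ 12.5), the descaling concentrate falls in Code Z6.
The etching solution has pH 13.3, which is ≥ 12.5, so it is Code Z6 (Corrosive).
pH 1.5 meets the Code Z6 criterion (Corrosive), so the etching solution is Code Z6.
Total Code Z6: (two 1 mL containers = 2 mL) + (one 0.1 fl oz container = 2.96 mL) + (two 0.1 fl oz containers = 5.92 mL) = 10.88 mL.
That exceeds the Code Z6 cargo aircraft limit of 5 mL.

No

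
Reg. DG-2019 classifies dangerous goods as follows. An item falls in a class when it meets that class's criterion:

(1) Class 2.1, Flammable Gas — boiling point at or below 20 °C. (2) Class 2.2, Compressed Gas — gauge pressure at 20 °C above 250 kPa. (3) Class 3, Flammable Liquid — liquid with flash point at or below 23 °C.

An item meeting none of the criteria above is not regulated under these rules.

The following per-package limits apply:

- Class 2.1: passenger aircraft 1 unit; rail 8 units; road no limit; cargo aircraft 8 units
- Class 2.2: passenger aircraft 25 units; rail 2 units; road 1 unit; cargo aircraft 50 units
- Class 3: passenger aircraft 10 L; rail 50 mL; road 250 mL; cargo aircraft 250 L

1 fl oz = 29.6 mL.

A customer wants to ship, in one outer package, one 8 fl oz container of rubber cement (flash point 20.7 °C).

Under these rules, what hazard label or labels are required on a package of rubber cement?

Class 3

Rubber cement: flash point 20.7 °C ≤ 23 °C → Class 3 (Flammable Liquid).
Only the Class 3 label is required.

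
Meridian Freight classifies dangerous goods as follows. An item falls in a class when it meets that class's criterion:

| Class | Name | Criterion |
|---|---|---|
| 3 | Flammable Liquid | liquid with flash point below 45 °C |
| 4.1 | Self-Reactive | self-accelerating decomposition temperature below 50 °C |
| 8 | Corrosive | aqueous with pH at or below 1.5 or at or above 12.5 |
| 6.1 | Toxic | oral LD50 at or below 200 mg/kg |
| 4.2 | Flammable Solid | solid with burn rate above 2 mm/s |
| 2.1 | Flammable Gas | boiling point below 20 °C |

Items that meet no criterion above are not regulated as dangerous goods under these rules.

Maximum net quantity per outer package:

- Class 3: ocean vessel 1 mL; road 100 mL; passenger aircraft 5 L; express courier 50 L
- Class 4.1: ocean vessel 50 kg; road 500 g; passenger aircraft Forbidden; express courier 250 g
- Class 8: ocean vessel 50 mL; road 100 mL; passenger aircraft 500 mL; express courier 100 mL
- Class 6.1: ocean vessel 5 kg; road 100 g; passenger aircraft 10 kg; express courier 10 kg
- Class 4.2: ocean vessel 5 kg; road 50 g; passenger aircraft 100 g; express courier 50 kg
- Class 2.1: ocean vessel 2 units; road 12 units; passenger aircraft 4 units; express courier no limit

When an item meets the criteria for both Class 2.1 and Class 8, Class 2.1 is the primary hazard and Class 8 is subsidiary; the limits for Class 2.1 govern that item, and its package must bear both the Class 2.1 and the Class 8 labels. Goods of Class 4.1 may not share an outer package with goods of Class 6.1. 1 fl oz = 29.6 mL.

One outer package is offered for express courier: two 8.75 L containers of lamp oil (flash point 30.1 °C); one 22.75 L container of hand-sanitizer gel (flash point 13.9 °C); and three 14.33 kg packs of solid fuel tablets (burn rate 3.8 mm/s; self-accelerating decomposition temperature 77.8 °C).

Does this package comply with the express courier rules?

The lamp oil has flash point 30.1 °C, which is < 45 °C, so it is Class 3 (Flammable Liquid).
Flash point 13.9 °C meets the Class 3 criterion (Flammable Liquid), so the hand-sanitizer gel is Class 3.
The solid fuel tablets have burn rate 3.8 mm/s, which is > 2 mm/s, so they are Class 4.2 (Flammable Solid).
Total Class 3: (two 8.75 L containers = 17.5 L) + 22.75 L = 40.25 L.
40.25 L is within the express courier limit of 50 L for Class 3.
Class 4.2 quantity: three 14.33 kg packs = 42.99 kg.
42.99 kg is within the express courier limit of 50 kg for Class 4.2.
The segregation rule (Class 4.1 with Class 6.1) does not apply to Class 3 with Class 4.2.
Every hazard class is within its express courier limit and no segregation rule is violated.

Yes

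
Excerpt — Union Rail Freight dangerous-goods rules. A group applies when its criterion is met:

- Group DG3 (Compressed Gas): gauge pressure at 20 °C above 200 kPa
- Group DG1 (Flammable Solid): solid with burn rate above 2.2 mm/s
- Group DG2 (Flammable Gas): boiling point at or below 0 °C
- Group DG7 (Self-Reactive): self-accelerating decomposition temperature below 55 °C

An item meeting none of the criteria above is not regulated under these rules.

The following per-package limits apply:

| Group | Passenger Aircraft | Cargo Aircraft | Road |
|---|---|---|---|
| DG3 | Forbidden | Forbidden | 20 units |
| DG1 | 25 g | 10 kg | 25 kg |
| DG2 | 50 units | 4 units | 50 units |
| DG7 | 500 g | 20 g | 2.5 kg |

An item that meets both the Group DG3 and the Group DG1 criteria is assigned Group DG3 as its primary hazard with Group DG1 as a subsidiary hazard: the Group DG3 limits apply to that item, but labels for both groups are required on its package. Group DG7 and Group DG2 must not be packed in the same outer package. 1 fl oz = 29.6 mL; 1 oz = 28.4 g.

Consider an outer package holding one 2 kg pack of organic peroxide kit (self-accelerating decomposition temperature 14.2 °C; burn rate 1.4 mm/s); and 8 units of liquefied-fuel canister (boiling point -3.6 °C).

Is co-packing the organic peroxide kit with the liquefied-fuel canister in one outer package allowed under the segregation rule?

Organic peroxide kit: self-accelerating decomposition temperature 14.2 °C < 55 °C → Group DG7 (Self-Reactive).
The liquefied-fuel canister has boiling point -3.6 °C, which is ≤ 0 °C, so it is Group DG2 (Flammable Gas).
Group DG7 and Group DG2 may not share an outer package.

No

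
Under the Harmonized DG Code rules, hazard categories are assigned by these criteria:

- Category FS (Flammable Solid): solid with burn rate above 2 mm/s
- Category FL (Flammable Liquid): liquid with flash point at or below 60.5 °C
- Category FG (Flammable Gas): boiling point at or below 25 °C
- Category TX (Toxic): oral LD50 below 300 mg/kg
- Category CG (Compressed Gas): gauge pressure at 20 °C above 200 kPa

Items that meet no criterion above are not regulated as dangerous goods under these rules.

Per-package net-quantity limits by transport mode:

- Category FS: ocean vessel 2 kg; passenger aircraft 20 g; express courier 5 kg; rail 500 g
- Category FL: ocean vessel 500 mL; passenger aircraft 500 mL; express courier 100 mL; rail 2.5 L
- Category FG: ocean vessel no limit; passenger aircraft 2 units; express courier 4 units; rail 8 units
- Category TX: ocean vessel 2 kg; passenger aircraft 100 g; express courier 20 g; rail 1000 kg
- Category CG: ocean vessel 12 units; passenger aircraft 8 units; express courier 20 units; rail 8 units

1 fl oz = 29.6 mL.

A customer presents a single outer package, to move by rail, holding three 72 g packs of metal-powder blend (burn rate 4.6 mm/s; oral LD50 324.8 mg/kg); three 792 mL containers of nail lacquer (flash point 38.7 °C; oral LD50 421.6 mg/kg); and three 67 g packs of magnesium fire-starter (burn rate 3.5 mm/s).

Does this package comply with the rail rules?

Yes

Metal-powder blend: burn rate 4.6 mm/s > 2 mm/s → Category FS (Flammable Solid).
Flash point 38.7 °C meets the Category FL criterion (Flammable Liquid), so the nail lacquer is Category FL.
Magnesium fire-starter: burn rate 3.5 mm/s > 2 mm/s → Category FS (Flammable Solid).
Total Category FS: (three 72 g packs = 216 g) + (three 67 g packs = 201 g) = 417 g.
417 g is within the rail limit of 500 g for Category FS.
Category FL quantity: three 792 mL containers = 2.376 L.
2.376 L ≤ 2.5 L (rail limit, Category FL) — within limit.
Every hazard category is within its rail limit and no segregation rule is violated.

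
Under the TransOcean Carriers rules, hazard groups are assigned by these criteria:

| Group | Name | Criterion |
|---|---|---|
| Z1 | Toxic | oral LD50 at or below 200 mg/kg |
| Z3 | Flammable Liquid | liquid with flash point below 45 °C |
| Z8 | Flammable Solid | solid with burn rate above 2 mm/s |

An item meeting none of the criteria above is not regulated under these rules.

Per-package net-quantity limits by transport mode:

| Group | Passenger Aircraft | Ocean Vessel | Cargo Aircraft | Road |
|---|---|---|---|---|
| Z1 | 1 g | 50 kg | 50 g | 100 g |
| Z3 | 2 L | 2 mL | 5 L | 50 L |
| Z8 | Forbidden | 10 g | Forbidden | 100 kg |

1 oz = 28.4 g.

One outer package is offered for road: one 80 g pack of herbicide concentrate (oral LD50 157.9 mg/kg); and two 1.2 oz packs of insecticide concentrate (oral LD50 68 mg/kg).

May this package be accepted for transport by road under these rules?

No

With oral LD50 157.9 mg/kg (≤ 200 mg/kg), the herbicide concentrate falls in Group Z1.
With oral LD50 68 mg/kg (≤ 200 mg/kg), the insecticide concentrate falls in Group Z1.
Total Group Z1: 80 g + (two 1.2 oz packs = 68.16 g) = 148.16 g.
148.16 g exceeds the road limit of 100 g for Group Z1.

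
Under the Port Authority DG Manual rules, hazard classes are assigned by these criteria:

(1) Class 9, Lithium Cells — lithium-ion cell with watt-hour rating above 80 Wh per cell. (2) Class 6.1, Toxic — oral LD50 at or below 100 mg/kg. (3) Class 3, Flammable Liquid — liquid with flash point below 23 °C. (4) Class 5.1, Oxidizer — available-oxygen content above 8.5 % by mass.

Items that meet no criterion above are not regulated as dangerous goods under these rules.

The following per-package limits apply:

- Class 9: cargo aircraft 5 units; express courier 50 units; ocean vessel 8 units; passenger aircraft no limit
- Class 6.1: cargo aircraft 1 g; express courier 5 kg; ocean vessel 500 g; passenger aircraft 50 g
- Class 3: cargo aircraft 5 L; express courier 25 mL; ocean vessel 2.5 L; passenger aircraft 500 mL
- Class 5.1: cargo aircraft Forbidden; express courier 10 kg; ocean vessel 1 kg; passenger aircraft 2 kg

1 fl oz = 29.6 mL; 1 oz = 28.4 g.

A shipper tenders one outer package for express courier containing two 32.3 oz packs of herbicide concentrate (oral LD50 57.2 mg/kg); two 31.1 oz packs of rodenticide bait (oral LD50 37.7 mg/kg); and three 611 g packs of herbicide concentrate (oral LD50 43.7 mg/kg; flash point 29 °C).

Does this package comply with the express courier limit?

No

With oral LD50 57.2 mg/kg (≤ 100 mg/kg), the herbicide concentrate falls in Class 6.1.
Oral LD50 37.7 mg/kg meets the Class 6.1 criterion (Toxic), so the rodenticide bait is Class 6.1.
The herbicide concentrate has oral LD50 43.7 mg/kg, which is ≤ 100 mg/kg, so it is Class 6.1 (Toxic).
Class 6.1 net quantity: (two 32.3 oz packs = 1834.64 g) + (two 31.1 oz packs = 1766.48 g) + (three 611 g packs = 1.833 kg) = 5434.12 g.
That exceeds the Class 6.1 express courier limit of 5 kg.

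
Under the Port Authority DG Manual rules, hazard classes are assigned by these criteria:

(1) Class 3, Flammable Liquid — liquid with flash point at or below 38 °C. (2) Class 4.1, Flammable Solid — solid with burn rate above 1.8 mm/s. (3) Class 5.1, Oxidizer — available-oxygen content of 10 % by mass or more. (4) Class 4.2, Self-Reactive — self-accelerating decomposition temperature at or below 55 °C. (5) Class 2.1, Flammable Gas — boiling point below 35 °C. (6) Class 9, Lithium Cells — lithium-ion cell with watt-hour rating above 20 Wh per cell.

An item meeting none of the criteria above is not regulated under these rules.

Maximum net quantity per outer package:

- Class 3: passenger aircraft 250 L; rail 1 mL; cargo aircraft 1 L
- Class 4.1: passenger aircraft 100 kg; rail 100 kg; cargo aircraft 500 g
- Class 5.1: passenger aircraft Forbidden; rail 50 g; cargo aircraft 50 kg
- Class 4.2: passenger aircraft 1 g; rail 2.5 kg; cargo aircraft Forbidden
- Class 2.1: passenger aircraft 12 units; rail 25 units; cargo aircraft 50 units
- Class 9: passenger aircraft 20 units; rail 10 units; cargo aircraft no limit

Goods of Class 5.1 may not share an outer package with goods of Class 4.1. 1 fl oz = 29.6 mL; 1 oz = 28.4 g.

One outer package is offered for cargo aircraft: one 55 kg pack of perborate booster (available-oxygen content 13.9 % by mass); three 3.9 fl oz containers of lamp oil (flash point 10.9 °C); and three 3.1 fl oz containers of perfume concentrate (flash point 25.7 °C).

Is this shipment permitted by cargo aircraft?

Available-oxygen content 13.9 % by mass meets the Class 5.1 criterion (Oxidizer), so the perborate booster is Class 5.1.
The lamp oil has flash point 10.9 °C, which is ≤ 38 °C, so it is Class 3 (Flammable Liquid).
With flash point 25.7 °C (≤ 38 °C), the perfume concentrate falls in Class 3.
Class 3 net quantity: (three 3.9 fl oz containers = 346.32 mL) + (three 3.1 fl oz containers = 275.28 mL) = 621.6 mL.
That is within the Class 3 cargo aircraft limit of 1 L.
Class 5.1 quantity: 55 kg.
55 kg exceeds the cargo aircraft limit of 50 kg for Class 5.1.
The segregation rule (Class 5.1 with Class 4.1) does not apply to Class 3 with Class 5.1.

No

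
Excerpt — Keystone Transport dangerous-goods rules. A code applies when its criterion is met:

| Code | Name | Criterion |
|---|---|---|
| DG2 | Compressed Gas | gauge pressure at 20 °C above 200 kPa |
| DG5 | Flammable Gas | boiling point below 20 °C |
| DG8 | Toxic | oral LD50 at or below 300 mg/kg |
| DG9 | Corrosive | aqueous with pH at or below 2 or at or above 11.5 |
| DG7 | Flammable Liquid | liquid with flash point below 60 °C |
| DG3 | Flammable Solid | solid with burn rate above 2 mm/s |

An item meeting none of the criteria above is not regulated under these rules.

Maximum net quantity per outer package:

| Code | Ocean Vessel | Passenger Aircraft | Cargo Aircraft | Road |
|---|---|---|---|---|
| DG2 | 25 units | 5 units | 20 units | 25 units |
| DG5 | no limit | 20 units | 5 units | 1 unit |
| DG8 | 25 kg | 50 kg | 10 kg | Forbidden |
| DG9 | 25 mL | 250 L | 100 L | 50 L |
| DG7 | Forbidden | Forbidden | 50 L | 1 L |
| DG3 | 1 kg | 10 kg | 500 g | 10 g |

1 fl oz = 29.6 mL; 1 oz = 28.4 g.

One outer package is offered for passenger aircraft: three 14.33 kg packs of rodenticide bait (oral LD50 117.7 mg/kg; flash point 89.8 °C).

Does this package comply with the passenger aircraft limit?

Oral LD50 117.7 mg/kg meets the Code DG8 criterion (Toxic), so the rodenticide bait is Code DG8.
Code DG8 quantity: three 14.33 kg packs = 42.99 kg.
42.99 kg ≤ 50 kg (passenger aircraft limit, Code DG8) — within limit.

Yes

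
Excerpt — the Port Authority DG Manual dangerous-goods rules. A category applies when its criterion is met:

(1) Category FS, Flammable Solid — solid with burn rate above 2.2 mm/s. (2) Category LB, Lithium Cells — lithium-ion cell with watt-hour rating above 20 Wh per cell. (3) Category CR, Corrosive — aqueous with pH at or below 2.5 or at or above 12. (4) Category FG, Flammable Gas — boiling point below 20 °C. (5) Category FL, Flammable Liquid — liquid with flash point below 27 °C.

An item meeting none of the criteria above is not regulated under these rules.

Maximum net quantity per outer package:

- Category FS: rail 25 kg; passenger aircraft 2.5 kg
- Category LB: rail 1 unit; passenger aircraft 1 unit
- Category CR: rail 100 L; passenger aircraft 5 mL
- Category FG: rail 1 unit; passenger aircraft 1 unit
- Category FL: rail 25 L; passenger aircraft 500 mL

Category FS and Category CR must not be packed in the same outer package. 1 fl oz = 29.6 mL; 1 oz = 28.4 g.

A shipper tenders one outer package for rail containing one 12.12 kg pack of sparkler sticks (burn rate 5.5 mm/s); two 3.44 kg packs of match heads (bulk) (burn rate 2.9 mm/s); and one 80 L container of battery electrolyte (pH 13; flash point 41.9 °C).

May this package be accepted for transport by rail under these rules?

With burn rate 5.5 mm/s (> 2.2 mm/s), the sparkler sticks fall in Category FS.
With burn rate 2.9 mm/s (> 2.2 mm/s), the match heads (bulk) fall in Category FS.
The battery electrolyte has pH 13, which is ≥ 12, so it is Category CR (Corrosive).
Category FS net quantity: 12.12 kg + (two 3.44 kg packs = 6.88 kg) = 19 kg.
That is within the Category FS rail limit of 25 kg.
Category CR quantity: 80 L.
80 L is within the rail limit of 100 L for Category CR.
Category FS and Category CR may not share an outer package.

No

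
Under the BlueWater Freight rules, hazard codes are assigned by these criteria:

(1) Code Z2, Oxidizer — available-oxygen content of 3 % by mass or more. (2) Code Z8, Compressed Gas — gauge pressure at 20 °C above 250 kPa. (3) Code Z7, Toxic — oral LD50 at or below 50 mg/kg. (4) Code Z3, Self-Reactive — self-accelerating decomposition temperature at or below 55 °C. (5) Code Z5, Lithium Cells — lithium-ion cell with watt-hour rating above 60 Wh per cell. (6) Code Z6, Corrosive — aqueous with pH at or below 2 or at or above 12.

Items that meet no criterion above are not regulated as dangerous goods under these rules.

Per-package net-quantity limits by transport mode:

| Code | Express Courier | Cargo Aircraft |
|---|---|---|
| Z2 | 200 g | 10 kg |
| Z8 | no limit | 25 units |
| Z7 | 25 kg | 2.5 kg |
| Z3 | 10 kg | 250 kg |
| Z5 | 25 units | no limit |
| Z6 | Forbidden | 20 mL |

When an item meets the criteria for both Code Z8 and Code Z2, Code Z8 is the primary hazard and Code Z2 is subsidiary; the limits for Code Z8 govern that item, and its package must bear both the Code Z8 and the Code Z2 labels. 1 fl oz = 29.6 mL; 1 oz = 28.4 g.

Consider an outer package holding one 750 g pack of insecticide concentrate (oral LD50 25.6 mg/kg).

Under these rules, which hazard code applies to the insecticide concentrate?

Code Z7

The insecticide concentrate has oral LD50 25.6 mg/kg, which is ≤ 50 mg/kg, so it is Code Z7 (Toxic).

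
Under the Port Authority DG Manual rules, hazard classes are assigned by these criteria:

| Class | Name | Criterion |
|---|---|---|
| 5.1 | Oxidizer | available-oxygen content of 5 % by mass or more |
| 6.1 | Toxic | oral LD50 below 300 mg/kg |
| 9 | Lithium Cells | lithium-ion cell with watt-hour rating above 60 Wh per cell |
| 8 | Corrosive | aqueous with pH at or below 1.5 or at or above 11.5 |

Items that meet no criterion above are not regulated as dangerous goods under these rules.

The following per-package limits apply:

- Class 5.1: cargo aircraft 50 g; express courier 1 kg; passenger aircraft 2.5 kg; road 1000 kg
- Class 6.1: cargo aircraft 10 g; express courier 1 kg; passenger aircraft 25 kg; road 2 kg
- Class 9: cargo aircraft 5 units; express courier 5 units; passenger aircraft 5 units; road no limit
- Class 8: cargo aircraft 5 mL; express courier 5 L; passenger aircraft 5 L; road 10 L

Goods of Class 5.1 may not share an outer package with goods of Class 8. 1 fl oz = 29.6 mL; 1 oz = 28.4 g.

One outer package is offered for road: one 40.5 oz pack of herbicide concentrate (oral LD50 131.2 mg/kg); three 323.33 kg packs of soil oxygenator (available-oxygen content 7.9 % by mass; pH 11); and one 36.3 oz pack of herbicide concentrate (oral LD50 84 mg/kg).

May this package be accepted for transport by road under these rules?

No

The herbicide concentrate has oral LD50 131.2 mg/kg, which is < 300 mg/kg, so it is Class 6.1 (Toxic).
Soil oxygenator: available-oxygen content 7.9 % by mass ≥ 5 % by mass → Class 5.1 (Oxidizer).
With oral LD50 84 mg/kg (< 300 mg/kg), the herbicide concentrate falls in Class 6.1.
Class 5.1 quantity: three 323.33 kg packs = 969.99 kg.
That is within the Class 5.1 road limit of 1000 kg.
Class 6.1 net quantity: (one 40.5 oz pack = 1150.2 g) + (one 36.3 oz pack = 1030.92 g) = 2181.12 g.
2181.12 g > 2 kg (road limit, Class 6.1) — over the limit.
The segregation rule (Class 5.1 with Class 8) does not apply to Class 5.1 with Class 6.1.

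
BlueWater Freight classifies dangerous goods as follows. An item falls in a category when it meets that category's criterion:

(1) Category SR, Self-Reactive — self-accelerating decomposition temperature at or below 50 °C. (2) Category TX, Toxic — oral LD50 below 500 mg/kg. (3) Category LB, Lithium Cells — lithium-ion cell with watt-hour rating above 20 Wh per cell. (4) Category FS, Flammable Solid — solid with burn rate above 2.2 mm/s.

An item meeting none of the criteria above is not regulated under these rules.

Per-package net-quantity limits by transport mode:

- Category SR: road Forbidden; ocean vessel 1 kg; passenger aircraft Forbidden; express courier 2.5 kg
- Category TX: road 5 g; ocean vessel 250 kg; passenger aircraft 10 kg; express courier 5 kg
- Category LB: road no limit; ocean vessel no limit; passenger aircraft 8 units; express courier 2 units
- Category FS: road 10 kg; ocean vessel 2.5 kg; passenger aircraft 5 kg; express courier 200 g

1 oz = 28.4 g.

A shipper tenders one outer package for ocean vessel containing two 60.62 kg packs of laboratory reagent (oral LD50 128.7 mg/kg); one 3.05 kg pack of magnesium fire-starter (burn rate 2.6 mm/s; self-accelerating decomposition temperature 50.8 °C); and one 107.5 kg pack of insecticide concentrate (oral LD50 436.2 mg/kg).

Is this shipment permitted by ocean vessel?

No

Laboratory reagent: oral LD50 128.7 mg/kg < 500 mg/kg → Category TX (Toxic).
Magnesium fire-starter: burn rate 2.6 mm/s > 2.2 mm/s → Category FS (Flammable Solid).
With oral LD50 436.2 mg/kg (< 500 mg/kg), the insecticide concentrate falls in Category TX.
Category TX net quantity: (two 60.62 kg packs = 121.24 kg) + 107.5 kg = 228.74 kg.
That is within the Category TX ocean vessel limit of 250 kg.
Category FS quantity: 3.05 kg.
3.05 kg exceeds the ocean vessel limit of 2.5 kg for Category FS.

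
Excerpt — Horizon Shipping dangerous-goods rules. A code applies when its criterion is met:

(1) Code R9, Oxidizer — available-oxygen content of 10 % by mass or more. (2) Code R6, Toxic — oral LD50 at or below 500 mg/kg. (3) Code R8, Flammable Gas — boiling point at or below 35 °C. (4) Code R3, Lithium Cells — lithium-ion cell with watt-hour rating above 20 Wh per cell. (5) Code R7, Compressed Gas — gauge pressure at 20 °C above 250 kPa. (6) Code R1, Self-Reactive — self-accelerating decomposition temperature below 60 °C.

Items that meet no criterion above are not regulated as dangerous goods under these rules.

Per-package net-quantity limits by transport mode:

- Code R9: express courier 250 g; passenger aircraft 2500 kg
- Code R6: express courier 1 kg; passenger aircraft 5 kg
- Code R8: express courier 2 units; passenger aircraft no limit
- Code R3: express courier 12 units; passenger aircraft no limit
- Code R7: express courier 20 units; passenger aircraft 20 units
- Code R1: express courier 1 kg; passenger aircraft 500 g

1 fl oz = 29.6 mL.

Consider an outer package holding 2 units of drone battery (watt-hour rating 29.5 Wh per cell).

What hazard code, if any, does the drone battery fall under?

Watt-hour rating 29.5 Wh per cell meets the Code R3 criterion (Lithium Cells), so the drone battery is Code R3.

Code R3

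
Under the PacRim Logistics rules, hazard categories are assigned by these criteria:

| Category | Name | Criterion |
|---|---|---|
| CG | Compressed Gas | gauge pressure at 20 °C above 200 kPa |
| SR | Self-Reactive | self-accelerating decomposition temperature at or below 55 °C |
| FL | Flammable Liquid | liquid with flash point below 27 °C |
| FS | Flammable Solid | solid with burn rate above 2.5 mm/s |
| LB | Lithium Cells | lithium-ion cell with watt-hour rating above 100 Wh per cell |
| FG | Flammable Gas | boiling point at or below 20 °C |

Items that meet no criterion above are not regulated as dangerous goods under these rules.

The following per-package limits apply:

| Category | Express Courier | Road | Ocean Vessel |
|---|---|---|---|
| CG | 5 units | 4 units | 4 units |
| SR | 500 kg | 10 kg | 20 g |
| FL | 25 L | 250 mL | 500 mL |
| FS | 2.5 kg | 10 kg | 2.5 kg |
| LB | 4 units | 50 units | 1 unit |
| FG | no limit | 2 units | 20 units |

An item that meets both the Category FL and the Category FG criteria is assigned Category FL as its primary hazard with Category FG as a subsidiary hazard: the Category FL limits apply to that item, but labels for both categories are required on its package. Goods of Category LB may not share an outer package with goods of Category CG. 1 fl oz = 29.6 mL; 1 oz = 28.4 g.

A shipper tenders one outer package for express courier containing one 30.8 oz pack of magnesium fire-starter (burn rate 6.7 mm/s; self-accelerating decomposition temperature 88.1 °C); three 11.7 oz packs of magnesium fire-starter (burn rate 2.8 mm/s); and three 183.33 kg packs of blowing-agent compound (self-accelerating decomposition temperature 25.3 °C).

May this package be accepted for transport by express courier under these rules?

No

Burn rate 6.7 mm/s meets the Category FS criterion (Flammable Solid), so the magnesium fire-starter is Category FS.
With burn rate 2.8 mm/s (> 2.5 mm/s), the magnesium fire-starter falls in Category FS.
Blowing-agent compound: self-accelerating decomposition temperature 25.3 °C ≤ 55 °C → Category SR (Self-Reactive).
Category FS net quantity: (one 30.8 oz pack = 874.72 g) + (three 11.7 oz packs = 996.84 g) = 1871.56 g.
1871.56 g is within the express courier limit of 2.5 kg for Category FS.
Category SR quantity: three 183.33 kg packs = 549.99 kg.
549.99 kg > 500 kg (express courier limit, Category SR) — over the limit.
The segregation rule (Category LB with Category CG) does not apply to Category FS with Category SR.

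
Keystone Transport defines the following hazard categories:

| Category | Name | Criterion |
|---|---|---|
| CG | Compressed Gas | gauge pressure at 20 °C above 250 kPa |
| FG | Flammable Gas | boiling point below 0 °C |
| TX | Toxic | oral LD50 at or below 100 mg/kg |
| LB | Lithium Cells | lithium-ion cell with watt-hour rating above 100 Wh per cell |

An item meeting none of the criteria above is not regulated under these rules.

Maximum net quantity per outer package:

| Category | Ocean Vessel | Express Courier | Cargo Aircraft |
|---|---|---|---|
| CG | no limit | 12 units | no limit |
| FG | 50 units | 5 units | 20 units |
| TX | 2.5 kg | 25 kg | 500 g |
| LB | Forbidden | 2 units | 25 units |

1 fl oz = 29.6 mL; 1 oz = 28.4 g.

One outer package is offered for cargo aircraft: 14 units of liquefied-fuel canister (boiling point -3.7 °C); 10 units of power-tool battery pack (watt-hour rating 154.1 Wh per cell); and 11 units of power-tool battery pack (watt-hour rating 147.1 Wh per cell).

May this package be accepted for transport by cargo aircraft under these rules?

Boiling point -3.7 °C meets the Category FG criterion (Flammable Gas), so the liquefied-fuel canister is Category FG.
Power-tool battery pack: watt-hour rating 154.1 Wh per cell > 100 Wh per cell → Category LB (Lithium Cells).
Watt-hour rating 147.1 Wh per cell meets the Category LB criterion (Lithium Cells), so the power-tool battery pack is Category LB.
Category LB net quantity: 10 units + 11 units = 21 units.
That is within the Category LB cargo aircraft limit of 25 units.
Category FG quantity: 14 units.
14 units is within the cargo aircraft limit of 20 units for Category FG.
Every hazard category is within its cargo aircraft limit and no segregation rule is violated.

Yes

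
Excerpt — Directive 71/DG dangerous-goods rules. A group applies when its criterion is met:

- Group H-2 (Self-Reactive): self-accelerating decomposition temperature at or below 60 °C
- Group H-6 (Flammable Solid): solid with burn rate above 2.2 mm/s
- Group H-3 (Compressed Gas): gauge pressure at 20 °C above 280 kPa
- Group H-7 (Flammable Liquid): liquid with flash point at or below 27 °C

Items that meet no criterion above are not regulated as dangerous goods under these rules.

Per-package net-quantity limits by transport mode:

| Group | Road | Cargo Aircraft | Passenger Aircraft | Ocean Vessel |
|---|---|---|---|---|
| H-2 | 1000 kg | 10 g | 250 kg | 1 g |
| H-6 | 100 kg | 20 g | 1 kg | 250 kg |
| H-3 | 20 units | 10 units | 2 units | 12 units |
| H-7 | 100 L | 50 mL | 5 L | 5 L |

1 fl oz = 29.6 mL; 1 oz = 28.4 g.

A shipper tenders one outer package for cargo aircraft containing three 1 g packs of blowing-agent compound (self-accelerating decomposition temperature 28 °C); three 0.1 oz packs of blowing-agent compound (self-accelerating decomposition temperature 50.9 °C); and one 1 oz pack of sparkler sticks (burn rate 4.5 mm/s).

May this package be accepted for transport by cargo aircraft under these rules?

Blowing-agent compound: self-accelerating decomposition temperature 28 °C ≤ 60 °C → Group H-2 (Self-Reactive).
Blowing-agent compound: self-accelerating decomposition temperature 50.9 °C ≤ 60 °C → Group H-2 (Self-Reactive).
Sparkler sticks: burn rate 4.5 mm/s > 2.2 mm/s → Group H-6 (Flammable Solid).
Group H-6 quantity: one 1 oz pack = 28.4 g.
That exceeds the Group H-6 cargo aircraft limit of 20 g.
Group H-2 net quantity: (three 1 g packs = 3 g) + (three 0.1 oz packs = 8.52 g) = 11.52 g.
That exceeds the Group H-2 cargo aircraft limit of 10 g.

No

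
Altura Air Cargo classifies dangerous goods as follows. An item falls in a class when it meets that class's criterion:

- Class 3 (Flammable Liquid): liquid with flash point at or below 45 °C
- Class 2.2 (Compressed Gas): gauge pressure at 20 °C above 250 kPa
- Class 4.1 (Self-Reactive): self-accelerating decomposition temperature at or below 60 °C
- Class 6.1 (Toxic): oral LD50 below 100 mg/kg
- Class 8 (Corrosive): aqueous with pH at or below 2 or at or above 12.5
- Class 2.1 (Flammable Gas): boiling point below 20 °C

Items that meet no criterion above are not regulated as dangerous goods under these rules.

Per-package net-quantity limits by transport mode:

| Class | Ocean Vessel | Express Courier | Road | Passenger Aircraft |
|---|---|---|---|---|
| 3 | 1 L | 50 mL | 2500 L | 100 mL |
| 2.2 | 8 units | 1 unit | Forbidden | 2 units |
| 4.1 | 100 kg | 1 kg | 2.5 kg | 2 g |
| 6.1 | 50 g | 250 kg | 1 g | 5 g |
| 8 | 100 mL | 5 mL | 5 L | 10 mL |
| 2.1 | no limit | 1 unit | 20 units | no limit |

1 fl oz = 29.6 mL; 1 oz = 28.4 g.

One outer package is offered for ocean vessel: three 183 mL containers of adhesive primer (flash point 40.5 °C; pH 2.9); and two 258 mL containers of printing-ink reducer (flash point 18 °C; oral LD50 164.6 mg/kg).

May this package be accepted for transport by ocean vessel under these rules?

Flash point 40.5 °C meets the Class 3 criterion (Flammable Liquid), so the adhesive primer is Class 3.
Printing-ink reducer: flash point 18 °C ≤ 45 °C → Class 3 (Flammable Liquid).
Class 3 net quantity: (three 183 mL containers = 549 mL) + (two 258 mL containers = 516 mL) = 1.065 L.
That exceeds the Class 3 ocean vessel limit of 1 L.

No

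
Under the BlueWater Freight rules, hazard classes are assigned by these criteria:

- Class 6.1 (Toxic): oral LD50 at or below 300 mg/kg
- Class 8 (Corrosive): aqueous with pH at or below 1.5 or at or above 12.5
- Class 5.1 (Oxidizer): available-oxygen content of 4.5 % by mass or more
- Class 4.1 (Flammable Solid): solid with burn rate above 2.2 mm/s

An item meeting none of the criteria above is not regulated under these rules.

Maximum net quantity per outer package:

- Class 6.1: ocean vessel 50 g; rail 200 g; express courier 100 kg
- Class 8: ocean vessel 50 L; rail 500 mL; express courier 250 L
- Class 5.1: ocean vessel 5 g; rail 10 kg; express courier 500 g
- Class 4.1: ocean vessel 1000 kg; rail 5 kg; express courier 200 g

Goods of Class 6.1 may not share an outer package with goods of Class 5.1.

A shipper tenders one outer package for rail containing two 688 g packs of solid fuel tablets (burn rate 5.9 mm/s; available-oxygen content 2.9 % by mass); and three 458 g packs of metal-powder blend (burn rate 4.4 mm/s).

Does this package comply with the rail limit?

The solid fuel tablets have burn rate 5.9 mm/s, which is > 2.2 mm/s, so they are Class 4.1 (Flammable Solid).
With burn rate 4.4 mm/s (> 2.2 mm/s), the metal-powder blend falls in Class 4.1.
Total Class 4.1: (two 688 g packs = 1.376 kg) + (three 458 g packs = 1.374 kg) = 2.75 kg.
That is within the Class 4.1 rail limit of 5 kg.

Yes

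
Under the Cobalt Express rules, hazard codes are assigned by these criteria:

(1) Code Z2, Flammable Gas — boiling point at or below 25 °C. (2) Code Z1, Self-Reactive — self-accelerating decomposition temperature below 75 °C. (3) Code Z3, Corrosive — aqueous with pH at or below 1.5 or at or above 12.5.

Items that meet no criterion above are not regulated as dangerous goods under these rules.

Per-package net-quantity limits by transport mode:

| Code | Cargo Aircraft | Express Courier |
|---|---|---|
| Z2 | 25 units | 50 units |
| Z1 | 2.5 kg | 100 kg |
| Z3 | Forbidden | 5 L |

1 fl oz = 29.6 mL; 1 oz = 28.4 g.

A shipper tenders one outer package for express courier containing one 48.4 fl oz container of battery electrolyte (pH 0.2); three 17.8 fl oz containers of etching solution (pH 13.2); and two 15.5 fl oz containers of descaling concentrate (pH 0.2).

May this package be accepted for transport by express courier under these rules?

Yes

The battery electrolyte has pH 0.2, which is ≤ 1.5, so it is Code Z3 (Corrosive).
Etching solution: pH 13.2 ≥ 12.5 → Code Z3 (Corrosive).
With pH 0.2 (≤ 1.5), the descaling concentrate falls in Code Z3.
Code Z3 net quantity: (one 48.4 fl oz container = 1432.64 mL) + (three 17.8 fl oz containers = 1580.64 mL) + (two 15.5 fl oz containers = 917.6 mL) = 3930.88 mL.
3930.88 mL is within the express courier limit of 5 L for Code Z3.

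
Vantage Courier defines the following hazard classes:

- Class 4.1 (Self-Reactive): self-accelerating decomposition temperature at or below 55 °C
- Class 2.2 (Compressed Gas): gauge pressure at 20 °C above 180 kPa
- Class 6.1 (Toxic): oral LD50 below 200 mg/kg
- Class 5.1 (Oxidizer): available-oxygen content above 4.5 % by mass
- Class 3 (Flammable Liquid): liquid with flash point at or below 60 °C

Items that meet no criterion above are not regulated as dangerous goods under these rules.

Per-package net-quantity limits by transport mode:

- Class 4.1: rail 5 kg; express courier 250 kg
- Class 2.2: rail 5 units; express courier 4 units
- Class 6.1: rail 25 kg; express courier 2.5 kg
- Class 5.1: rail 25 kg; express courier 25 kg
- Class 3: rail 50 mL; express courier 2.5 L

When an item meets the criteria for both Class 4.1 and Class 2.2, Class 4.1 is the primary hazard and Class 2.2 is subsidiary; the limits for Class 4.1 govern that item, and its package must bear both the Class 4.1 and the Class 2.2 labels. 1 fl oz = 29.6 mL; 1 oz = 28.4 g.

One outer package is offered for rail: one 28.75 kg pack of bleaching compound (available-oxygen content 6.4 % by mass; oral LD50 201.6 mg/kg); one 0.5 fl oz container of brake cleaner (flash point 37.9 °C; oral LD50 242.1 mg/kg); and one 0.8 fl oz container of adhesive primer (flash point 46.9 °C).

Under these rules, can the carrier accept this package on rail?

The bleaching compound has available-oxygen content 6.4 % by mass, which is > 4.5 % by mass, so it is Class 5.1 (Oxidizer).
With flash point 37.9 °C (≤ 60 °C), the brake cleaner falls in Class 3.
With flash point 46.9 °C (≤ 60 °C), the adhesive primer falls in Class 3.
Total Class 3: (one 0.5 fl oz container = 14.8 mL) + (one 0.8 fl oz container = 23.68 mL) = 38.48 mL.
38.48 mL ≤ 50 mL (rail limit, Class 3) — within limit.
Class 5.1 quantity: 28.75 kg.
28.75 kg exceeds the rail limit of 25 kg for Class 5.1.

No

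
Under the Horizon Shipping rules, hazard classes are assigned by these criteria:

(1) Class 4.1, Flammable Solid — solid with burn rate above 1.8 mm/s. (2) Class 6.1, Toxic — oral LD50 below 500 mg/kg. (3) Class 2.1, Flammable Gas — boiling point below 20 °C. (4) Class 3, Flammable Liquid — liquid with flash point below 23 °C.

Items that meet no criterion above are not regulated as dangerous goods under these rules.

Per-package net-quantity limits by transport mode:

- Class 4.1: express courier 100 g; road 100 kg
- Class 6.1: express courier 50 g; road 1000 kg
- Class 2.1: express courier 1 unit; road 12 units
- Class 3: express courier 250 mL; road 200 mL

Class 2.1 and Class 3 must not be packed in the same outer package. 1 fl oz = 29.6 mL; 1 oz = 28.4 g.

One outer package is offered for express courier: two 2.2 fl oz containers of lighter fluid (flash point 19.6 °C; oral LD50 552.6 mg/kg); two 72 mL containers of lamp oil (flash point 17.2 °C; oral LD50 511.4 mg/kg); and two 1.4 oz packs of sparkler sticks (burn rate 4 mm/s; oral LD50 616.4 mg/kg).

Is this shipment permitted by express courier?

With flash point 19.6 °C (< 23 °C), the lighter fluid falls in Class 3.
The lamp oil has flash point 17.2 °C, which is < 23 °C, so it is Class 3 (Flammable Liquid).
Burn rate 4 mm/s meets the Class 4.1 criterion (Flammable Solid), so the sparkler sticks are Class 4.1.
Class 3 net quantity: (two 2.2 fl oz containers = 130.24 mL) + (two 72 mL containers = 144 mL) = 274.24 mL.
274.24 mL > 250 mL (express courier limit, Class 3) — over the limit.
Class 4.1 quantity: two 1.4 oz packs = 79.52 g.
That is within the Class 4.1 express courier limit of 100 g.
The segregation rule (Class 2.1 with Class 3) does not apply to Class 3 with Class 4.1.

No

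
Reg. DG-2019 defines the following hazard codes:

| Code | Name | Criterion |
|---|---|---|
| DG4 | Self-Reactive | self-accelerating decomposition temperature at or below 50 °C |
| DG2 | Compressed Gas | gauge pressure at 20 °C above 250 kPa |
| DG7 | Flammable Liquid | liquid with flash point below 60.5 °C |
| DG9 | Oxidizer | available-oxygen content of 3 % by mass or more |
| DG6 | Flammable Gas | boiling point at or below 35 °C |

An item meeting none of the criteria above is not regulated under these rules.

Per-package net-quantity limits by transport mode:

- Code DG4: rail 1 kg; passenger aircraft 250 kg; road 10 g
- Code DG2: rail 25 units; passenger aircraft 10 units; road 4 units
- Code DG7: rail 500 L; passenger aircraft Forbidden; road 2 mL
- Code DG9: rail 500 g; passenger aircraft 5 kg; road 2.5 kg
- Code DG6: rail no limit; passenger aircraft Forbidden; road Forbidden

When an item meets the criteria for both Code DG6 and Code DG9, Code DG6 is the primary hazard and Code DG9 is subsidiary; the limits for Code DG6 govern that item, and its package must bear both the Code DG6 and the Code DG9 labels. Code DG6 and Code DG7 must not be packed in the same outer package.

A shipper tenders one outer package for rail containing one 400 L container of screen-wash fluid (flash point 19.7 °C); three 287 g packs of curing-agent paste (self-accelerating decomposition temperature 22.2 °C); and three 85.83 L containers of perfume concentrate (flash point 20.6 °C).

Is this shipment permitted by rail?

No

With flash point 19.7 °C (< 60.5 °C), the screen-wash fluid falls in Code DG7.
Self-accelerating decomposition temperature 22.2 °C meets the Code DG4 criterion (Self-Reactive), so the curing-agent paste is Code DG4.
With flash point 20.6 °C (< 60.5 °C), the perfume concentrate falls in Code DG7.
Total Code DG7: 400 L + (three 85.83 L containers = 257.49 L) = 657.49 L.
That exceeds the Code DG7 rail limit of 500 L.
Code DG4 quantity: three 287 g packs = 861 g.
861 g is within the rail limit of 1 kg for Code DG4.
The segregation rule (Code DG6 with Code DG7) does not apply to Code DG7 with Code DG4.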